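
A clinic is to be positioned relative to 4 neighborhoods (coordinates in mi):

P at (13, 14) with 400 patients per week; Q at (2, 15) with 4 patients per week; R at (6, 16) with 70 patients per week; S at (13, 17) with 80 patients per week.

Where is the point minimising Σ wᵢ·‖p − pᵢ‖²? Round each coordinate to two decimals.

(12.04, 14.69)

The minimiser of Σwᵢ‖p−pᵢ‖² is the weighted centroid p* = (Σwᵢpᵢ)/(Σwᵢ).
Σwᵢ = 554.
Σwᵢxᵢ = 400·13 + 4·2 + 70·6 + 80·13 = 6668.
Σwᵢyᵢ = 400·14 + 4·15 + 70·16 + 80·17 = 8140.
x* = 6668/554 = 12.04, y* = 8140/554 = 14.69.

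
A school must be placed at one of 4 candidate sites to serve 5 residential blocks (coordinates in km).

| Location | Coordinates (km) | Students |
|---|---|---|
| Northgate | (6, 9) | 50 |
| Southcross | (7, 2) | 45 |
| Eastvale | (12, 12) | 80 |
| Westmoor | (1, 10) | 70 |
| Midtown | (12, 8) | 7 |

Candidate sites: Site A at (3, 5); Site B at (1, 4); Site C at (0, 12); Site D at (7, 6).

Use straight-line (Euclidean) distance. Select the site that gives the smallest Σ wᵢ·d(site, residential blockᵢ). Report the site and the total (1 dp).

Total weighted distance at each candidate:
  Site A (3, 5): total = 1830.5
  Site B (1, 4): total = 2228.2
  Site C (0, 12): total = 2089.8
  Site D (7, 6): total = 1505.4
Minimum is at Site D with total 1505.4 km.

Site D, total 1505.4 km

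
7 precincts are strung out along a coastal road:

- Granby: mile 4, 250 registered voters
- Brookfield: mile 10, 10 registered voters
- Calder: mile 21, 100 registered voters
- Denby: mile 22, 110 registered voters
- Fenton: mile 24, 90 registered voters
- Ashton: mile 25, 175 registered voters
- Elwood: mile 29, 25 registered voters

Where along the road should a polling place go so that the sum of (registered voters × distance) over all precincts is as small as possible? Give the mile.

x = 22

For a sum of weighted absolute distances on a line, the optimum is the weighted median (not the mean). Total weight W = 760; half-weight = 380.
Sort by position and accumulate weight:
  mile 4 (Granby, w=250) → cum 250
  mile 10 (Brookfield, w=10) → cum 260
  mile 21 (Calder, w=100) → cum 360
  mile 22 (Denby, w=110) → cum 470  ≥ 380 → median here
  mile 24 (Fenton, w=90) → cum 560
  mile 25 (Ashton, w=175) → cum 735
  mile 29 (Elwood, w=25) → cum 760
Optimal location: mile 22.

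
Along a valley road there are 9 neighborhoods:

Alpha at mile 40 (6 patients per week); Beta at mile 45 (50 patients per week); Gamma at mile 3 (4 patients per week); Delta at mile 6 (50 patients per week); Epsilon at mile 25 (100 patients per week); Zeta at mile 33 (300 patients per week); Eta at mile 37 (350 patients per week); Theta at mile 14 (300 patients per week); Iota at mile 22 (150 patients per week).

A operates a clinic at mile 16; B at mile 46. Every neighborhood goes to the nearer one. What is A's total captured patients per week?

The indifferent point is the midpoint (16+46)/2 = 31; neighborhoods left of it (closer to A at 16) go to A, those right go to B.
  Gamma at 3 (w=4) → A
  Delta at 6 (w=50) → A
  Theta at 14 (w=300) → A
  Iota at 22 (w=150) → A
  Epsilon at 25 (w=100) → A
  Zeta at 33 (w=300) → B
  Eta at 37 (w=350) → B
  Alpha at 40 (w=6) → B
  Beta at 45 (w=50) → B
A captures 604; B captures 706.

604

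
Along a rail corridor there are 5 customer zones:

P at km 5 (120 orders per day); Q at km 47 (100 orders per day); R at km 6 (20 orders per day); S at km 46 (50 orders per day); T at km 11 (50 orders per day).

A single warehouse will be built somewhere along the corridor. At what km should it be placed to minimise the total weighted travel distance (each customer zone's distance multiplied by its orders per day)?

x = 11

For a sum of weighted absolute distances on a line, the optimum is the weighted median (not the mean). Total weight W = 340; half-weight = 170.
Sort by position and accumulate weight:
  km 5 (P, w=120) → cum 120
  km 6 (R, w=20) → cum 140
  km 11 (T, w=50) → cum 190  ≥ 170 → median here
  km 46 (S, w=50) → cum 240
  km 47 (Q, w=100) → cum 340
Optimal location: km 11.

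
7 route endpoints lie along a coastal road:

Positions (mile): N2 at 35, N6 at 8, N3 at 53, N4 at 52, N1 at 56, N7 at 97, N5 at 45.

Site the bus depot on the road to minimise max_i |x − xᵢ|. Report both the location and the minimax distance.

location 52.5, max distance 44.5

The 1-center on a line is the midpoint of the two extreme points: leftmost at 8, rightmost at 97.
Optimal location = (8 + 97)/2 = 52.5; maximum distance = (97 − 8)/2 = 44.5.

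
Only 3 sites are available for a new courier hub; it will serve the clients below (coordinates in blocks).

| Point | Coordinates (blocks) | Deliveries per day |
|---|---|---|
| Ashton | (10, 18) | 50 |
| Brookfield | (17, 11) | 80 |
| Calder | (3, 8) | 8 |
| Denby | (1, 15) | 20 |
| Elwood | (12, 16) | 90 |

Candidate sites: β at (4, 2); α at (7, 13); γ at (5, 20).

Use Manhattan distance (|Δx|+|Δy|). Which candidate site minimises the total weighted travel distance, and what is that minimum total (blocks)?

α, total 2312 blocks

Total weighted distance at each candidate:
  β (4, 2): total = 5216
  α (7, 13): total = 2312
  γ (5, 20): total = 3312
Minimum is at α with total 2312 blocks.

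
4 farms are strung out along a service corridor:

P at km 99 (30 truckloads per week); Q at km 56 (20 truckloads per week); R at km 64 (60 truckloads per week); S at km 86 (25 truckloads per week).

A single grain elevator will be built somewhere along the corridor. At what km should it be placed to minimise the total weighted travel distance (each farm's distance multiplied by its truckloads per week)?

x = 64

For a sum of weighted absolute distances on a line, the optimum is the weighted median (not the mean). Total weight W = 135; half-weight = 67.5.
Sort by position and accumulate weight:
  km 56 (Q, w=20) → cum 20
  km 64 (R, w=60) → cum 80  ≥ 67.5 → median here
  km 86 (S, w=25) → cum 105
  km 99 (P, w=30) → cum 135
Optimal location: km 64.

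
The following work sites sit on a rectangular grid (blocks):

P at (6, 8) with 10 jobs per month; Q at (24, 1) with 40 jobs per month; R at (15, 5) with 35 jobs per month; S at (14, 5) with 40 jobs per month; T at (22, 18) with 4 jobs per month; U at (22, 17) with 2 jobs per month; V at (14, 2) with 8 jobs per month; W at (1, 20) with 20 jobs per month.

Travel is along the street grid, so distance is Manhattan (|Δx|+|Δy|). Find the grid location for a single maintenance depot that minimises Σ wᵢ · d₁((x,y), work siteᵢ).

Manhattan distance separates: Σwᵢ(|x−xᵢ|+|y−yᵢ|) = Σwᵢ|x−xᵢ| + Σwᵢ|y−yᵢ|, so x and y are optimised independently as 1-D weighted medians.
Total weight W = 159; half = 79.5.
x-coordinate, sorted with cumulative weight:
  x=1 (W, w=20) cum 20
  x=6 (P, w=10) cum 30
  x=14 (S, w=40) cum 70
  x=14 (V, w=8) cum 78
  x=15 (R, w=35) cum 113  ← median
  x=22 (T, w=4) cum 117
  x=22 (U, w=2) cum 119
  x=24 (Q, w=40) cum 159
⇒ x* = 15
y-coordinate, sorted with cumulative weight:
  y=1 (Q, w=40) cum 40
  y=2 (V, w=8) cum 48
  y=5 (R, w=35) cum 83  ← median
  y=5 (S, w=40) cum 123
  y=8 (P, w=10) cum 133
  y=17 (U, w=2) cum 135
  y=18 (T, w=4) cum 139
  y=20 (W, w=20) cum 159
⇒ y* = 5

(15, 5)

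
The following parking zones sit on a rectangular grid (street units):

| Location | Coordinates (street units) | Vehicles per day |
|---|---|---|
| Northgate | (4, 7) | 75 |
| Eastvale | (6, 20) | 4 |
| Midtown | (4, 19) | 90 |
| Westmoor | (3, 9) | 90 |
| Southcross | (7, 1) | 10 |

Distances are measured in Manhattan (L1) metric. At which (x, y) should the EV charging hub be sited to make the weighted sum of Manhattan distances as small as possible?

(4, 9)

Manhattan distance separates: Σwᵢ(|x−xᵢ|+|y−yᵢ|) = Σwᵢ|x−xᵢ| + Σwᵢ|y−yᵢ|, so x and y are optimised independently as 1-D weighted medians.
Total weight W = 269; half = 134.5.
x-coordinate, sorted with cumulative weight:
  x=3 (Westmoor, w=90) cum 90
  x=4 (Northgate, w=75) cum 165  ← median
  x=4 (Midtown, w=90) cum 255
  x=6 (Eastvale, w=4) cum 259
  x=7 (Southcross, w=10) cum 269
⇒ x* = 4
y-coordinate, sorted with cumulative weight:
  y=1 (Southcross, w=10) cum 10
  y=7 (Northgate, w=75) cum 85
  y=9 (Westmoor, w=90) cum 175  ← median
  y=19 (Midtown, w=90) cum 265
  y=20 (Eastvale, w=4) cum 269
⇒ y* = 9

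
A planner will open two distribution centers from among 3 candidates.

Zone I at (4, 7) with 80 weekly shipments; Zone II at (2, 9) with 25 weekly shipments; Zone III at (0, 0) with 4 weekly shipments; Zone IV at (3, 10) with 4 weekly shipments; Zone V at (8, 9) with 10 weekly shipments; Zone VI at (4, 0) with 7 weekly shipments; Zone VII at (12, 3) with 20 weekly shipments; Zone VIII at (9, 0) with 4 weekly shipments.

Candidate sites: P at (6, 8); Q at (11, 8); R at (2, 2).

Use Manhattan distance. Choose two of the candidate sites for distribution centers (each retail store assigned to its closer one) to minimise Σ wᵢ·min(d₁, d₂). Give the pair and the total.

Evaluate every pair (each demand assigned to the nearer of the two):
  {P, Q}: total = 701
  {P, R}: total = 715
  {Q, R}: total = 1011
Best pair: {P, Q} with total 701.

{P, Q}, total 701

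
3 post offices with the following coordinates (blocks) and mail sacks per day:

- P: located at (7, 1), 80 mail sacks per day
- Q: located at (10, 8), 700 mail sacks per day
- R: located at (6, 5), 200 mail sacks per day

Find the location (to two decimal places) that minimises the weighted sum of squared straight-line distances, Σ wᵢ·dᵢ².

The minimiser of Σwᵢ‖p−pᵢ‖² is the weighted centroid p* = (Σwᵢpᵢ)/(Σwᵢ).
Σwᵢ = 980.
Σwᵢxᵢ = 80·7 + 700·10 + 200·6 = 8760.
Σwᵢyᵢ = 80·1 + 700·8 + 200·5 = 6680.
x* = 8760/980 = 8.94, y* = 6680/980 = 6.82.

(8.94, 6.82)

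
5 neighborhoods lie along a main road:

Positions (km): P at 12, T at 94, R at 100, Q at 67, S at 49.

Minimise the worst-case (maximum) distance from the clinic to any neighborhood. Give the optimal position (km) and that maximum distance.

The 1-center on a line is the midpoint of the two extreme points: leftmost at 12, rightmost at 100.
Optimal location = (12 + 100)/2 = 56; maximum distance = (100 − 12)/2 = 44.

location 56, max distance 44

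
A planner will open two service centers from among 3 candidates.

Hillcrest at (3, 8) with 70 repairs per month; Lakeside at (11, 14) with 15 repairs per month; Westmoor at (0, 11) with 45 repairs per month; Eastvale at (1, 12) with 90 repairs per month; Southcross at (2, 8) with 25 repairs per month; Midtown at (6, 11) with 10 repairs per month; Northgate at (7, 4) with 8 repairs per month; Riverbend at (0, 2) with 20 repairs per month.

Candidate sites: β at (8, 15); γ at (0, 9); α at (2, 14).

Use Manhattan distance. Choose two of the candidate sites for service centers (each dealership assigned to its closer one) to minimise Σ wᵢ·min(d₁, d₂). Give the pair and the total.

{γ, α}, total 1156

Evaluate every pair (each demand assigned to the nearer of the two):
  {γ, α}: total = 1156
  {β, γ}: total = 1161
  {β, α}: total = 1631
Best pair: {γ, α} with total 1156.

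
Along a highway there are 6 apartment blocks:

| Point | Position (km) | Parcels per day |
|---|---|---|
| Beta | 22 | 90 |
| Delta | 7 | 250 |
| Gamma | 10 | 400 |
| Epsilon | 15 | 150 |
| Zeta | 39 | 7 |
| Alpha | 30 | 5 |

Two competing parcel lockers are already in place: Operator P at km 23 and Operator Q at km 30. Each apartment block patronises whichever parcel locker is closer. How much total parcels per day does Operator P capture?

The indifferent point is the midpoint (23+30)/2 = 26.5; apartment blocks left of it (closer to Operator P at 23) go to Operator P, those right go to Operator Q.
  Delta at 7 (w=250) → Operator P
  Gamma at 10 (w=400) → Operator P
  Epsilon at 15 (w=150) → Operator P
  Beta at 22 (w=90) → Operator P
  Alpha at 30 (w=5) → Operator Q
  Zeta at 39 (w=7) → Operator Q
Operator P captures 890; Operator Q captures 12.

890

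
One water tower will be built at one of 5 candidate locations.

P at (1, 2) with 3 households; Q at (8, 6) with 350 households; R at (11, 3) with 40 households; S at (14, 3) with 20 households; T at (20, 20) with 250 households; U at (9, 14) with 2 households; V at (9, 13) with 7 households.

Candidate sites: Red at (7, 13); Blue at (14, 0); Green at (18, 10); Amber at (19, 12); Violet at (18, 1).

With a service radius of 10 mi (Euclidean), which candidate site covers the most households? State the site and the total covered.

Coverage radius r = 10 mi; a point is covered iff (Δx)²+(Δy)² ≤ 10² = 100.
  Red (7, 13): covers {Q, U, V} → 359
  Blue (14, 0): covers {Q, R, S} → 410
  Green (18, 10): covers {R, S, U, V} → 69
  Amber (19, 12): covers {T} → 250
  Violet (18, 1): covers {R, S} → 60
Maximum coverage at Blue: 410 households.

Blue, covering 410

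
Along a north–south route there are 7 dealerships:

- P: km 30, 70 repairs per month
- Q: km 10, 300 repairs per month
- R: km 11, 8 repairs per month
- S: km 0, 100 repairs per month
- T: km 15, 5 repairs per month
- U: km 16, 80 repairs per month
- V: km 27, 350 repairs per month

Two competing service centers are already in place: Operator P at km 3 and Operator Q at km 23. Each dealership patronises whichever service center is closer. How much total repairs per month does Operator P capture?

408

The indifferent point is the midpoint (3+23)/2 = 13; dealerships left of it (closer to Operator P at 3) go to Operator P, those right go to Operator Q.
  S at 0 (w=100) → Operator P
  Q at 10 (w=300) → Operator P
  R at 11 (w=8) → Operator P
  T at 15 (w=5) → Operator Q
  U at 16 (w=80) → Operator Q
  V at 27 (w=350) → Operator Q
  P at 30 (w=70) → Operator Q
Operator P captures 408; Operator Q captures 505.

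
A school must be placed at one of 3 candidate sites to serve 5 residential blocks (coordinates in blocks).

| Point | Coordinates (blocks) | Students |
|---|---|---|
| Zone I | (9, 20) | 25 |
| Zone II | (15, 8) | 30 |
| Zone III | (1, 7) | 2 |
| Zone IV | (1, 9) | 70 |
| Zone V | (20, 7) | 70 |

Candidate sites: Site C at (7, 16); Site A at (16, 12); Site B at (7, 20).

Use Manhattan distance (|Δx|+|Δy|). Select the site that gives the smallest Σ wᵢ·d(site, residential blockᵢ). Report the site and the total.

Site A, total 2455 blocks

Total weighted distance at each candidate:
  Site C (7, 16): total = 3110
  Site A (16, 12): total = 2455
  Site B (7, 20): total = 3698
Minimum is at Site A with total 2455 blocks.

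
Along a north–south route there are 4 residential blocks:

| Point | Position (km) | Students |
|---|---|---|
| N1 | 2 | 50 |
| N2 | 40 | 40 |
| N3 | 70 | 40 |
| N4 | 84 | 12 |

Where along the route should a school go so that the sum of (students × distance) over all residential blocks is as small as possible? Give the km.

For a sum of weighted absolute distances on a line, the optimum is the weighted median (not the mean). Total weight W = 142; half-weight = 71.
Sort by position and accumulate weight:
  km 2 (N1, w=50) → cum 50
  km 40 (N2, w=40) → cum 90  ≥ 71 → median here
  km 70 (N3, w=40) → cum 130
  km 84 (N4, w=12) → cum 142
Optimal location: km 40.

x = 40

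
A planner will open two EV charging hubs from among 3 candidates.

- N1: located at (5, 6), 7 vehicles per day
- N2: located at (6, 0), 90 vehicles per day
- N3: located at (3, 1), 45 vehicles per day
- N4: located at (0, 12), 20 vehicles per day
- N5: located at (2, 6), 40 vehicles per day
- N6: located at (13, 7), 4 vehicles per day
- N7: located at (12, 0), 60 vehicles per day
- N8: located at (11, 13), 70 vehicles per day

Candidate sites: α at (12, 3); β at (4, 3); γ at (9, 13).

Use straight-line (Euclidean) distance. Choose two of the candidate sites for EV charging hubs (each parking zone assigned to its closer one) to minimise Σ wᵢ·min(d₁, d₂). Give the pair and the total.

Evaluate every pair (each demand assigned to the nearer of the two):
  {β, γ}: total = 1454.1
  {α, β}: total = 1688.4
  {α, γ}: total = 1985.5
Best pair: {β, γ} with total 1454.1.

{β, γ}, total 1454.1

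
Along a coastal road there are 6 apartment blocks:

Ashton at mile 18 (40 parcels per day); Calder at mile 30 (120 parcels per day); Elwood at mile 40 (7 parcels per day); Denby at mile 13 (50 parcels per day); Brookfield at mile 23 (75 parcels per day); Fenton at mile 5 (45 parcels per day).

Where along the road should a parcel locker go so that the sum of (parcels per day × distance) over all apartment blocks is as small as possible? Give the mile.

x = 23

For a sum of weighted absolute distances on a line, the optimum is the weighted median (not the mean). Total weight W = 337; half-weight = 168.5.
Sort by position and accumulate weight:
  mile 5 (Fenton, w=45) → cum 45
  mile 13 (Denby, w=50) → cum 95
  mile 18 (Ashton, w=40) → cum 135
  mile 23 (Brookfield, w=75) → cum 210  ≥ 168.5 → median here
  mile 30 (Calder, w=120) → cum 330
  mile 40 (Elwood, w=7) → cum 337
Optimal location: mile 23.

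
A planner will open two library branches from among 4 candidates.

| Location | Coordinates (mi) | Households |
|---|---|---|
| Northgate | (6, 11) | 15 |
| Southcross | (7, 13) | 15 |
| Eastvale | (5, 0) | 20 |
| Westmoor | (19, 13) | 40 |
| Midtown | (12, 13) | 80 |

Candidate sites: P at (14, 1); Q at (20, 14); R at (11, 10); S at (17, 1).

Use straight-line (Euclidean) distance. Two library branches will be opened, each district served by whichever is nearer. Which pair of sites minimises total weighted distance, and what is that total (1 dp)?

{Q, R}, total 694.3

Evaluate every pair (each demand assigned to the nearer of the two):
  {Q, R}: total = 694.3
  {P, R}: total = 927.3
  {R, S}: total = 979.5
  {P, Q}: total = 1270.3
  {Q, S}: total = 1352.7
  {P, S}: total = 2041.5
Best pair: {Q, R} with total 694.3.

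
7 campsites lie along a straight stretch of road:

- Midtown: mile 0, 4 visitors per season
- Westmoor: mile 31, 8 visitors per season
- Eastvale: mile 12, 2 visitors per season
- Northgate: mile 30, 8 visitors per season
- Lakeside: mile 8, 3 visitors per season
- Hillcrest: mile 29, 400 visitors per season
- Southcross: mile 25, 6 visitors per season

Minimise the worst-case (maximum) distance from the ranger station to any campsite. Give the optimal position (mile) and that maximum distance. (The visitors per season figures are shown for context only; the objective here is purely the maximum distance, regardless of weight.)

The 1-center on a line is the midpoint of the two extreme points: leftmost at 0, rightmost at 31.
Optimal location = (0 + 31)/2 = 15.5; maximum distance = (31 − 0)/2 = 15.5.

location 15.5, max distance 15.5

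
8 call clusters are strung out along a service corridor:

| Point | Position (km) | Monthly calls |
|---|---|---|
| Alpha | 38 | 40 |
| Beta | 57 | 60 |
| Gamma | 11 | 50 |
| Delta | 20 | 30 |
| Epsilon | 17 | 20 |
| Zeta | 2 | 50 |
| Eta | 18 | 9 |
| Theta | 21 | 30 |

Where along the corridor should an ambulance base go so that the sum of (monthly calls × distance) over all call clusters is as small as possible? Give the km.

x = 20

For a sum of weighted absolute distances on a line, the optimum is the weighted median (not the mean). Total weight W = 289; half-weight = 144.5.
Sort by position and accumulate weight:
  km 2 (Zeta, w=50) → cum 50
  km 11 (Gamma, w=50) → cum 100
  km 17 (Epsilon, w=20) → cum 120
  km 18 (Eta, w=9) → cum 129
  km 20 (Delta, w=30) → cum 159  ≥ 144.5 → median here
  km 21 (Theta, w=30) → cum 189
  km 38 (Alpha, w=40) → cum 229
  km 57 (Beta, w=60) → cum 289
Optimal location: km 20.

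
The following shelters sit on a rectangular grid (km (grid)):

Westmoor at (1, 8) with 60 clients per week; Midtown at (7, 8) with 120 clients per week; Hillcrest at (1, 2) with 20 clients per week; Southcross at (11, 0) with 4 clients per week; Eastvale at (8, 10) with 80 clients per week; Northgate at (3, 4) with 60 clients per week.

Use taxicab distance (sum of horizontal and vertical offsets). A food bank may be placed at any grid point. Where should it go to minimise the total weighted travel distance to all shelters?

(7, 8)

Manhattan distance separates: Σwᵢ(|x−xᵢ|+|y−yᵢ|) = Σwᵢ|x−xᵢ| + Σwᵢ|y−yᵢ|, so x and y are optimised independently as 1-D weighted medians.
Total weight W = 344; half = 172.
x-coordinate, sorted with cumulative weight:
  x=1 (Westmoor, w=60) cum 60
  x=1 (Hillcrest, w=20) cum 80
  x=3 (Northgate, w=60) cum 140
  x=7 (Midtown, w=120) cum 260  ← median
  x=8 (Eastvale, w=80) cum 340
  x=11 (Southcross, w=4) cum 344
⇒ x* = 7
y-coordinate, sorted with cumulative weight:
  y=0 (Southcross, w=4) cum 4
  y=2 (Hillcrest, w=20) cum 24
  y=4 (Northgate, w=60) cum 84
  y=8 (Westmoor, w=60) cum 144
  y=8 (Midtown, w=120) cum 264  ← median
  y=10 (Eastvale, w=80) cum 344
⇒ y* = 8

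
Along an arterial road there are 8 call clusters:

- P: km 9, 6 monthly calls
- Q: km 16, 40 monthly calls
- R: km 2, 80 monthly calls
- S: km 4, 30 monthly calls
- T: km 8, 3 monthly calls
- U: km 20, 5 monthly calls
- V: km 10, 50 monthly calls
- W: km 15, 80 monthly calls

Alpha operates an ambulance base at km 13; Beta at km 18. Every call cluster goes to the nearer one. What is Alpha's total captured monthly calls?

249

The indifferent point is the midpoint (13+18)/2 = 15.5; call clusters left of it (closer to Alpha at 13) go to Alpha, those right go to Beta.
  R at 2 (w=80) → Alpha
  S at 4 (w=30) → Alpha
  T at 8 (w=3) → Alpha
  P at 9 (w=6) → Alpha
  V at 10 (w=50) → Alpha
  W at 15 (w=80) → Alpha
  Q at 16 (w=40) → Beta
  U at 20 (w=5) → Beta
Alpha captures 249; Beta captures 45.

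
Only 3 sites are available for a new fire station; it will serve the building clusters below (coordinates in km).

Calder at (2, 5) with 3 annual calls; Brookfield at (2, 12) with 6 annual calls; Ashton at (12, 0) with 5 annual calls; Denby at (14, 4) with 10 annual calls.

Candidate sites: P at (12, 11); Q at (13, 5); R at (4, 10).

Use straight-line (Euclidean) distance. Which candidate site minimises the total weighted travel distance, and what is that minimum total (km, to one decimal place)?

Q, total 150.9 km

Total weighted distance at each candidate:
  P (12, 11): total = 223.1
  Q (13, 5): total = 150.9
  R (4, 10): total = 213.8
Minimum is at Q with total 150.9 km.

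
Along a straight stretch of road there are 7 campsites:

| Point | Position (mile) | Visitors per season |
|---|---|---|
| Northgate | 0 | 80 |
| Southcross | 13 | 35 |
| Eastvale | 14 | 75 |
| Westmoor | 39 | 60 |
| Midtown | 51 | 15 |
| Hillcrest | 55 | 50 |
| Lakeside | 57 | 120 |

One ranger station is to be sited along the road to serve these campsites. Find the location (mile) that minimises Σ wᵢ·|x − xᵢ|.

For a sum of weighted absolute distances on a line, the optimum is the weighted median (not the mean). Total weight W = 435; half-weight = 217.5.
Sort by position and accumulate weight:
  mile 0 (Northgate, w=80) → cum 80
  mile 13 (Southcross, w=35) → cum 115
  mile 14 (Eastvale, w=75) → cum 190
  mile 39 (Westmoor, w=60) → cum 250  ≥ 217.5 → median here
  mile 51 (Midtown, w=15) → cum 265
  mile 55 (Hillcrest, w=50) → cum 315
  mile 57 (Lakeside, w=120) → cum 435
Optimal location: mile 39.

x = 39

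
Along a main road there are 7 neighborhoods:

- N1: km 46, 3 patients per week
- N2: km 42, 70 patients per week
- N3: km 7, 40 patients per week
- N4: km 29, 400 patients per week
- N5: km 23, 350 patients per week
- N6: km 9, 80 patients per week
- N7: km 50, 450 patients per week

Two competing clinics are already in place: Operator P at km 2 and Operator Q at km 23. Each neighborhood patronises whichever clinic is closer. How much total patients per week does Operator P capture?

120

The indifferent point is the midpoint (2+23)/2 = 12.5; neighborhoods left of it (closer to Operator P at 2) go to Operator P, those right go to Operator Q.
  N3 at 7 (w=40) → Operator P
  N6 at 9 (w=80) → Operator P
  N5 at 23 (w=350) → Operator Q
  N4 at 29 (w=400) → Operator Q
  N2 at 42 (w=70) → Operator Q
  N1 at 46 (w=3) → Operator Q
  N7 at 50 (w=450) → Operator Q
Operator P captures 120; Operator Q captures 1273.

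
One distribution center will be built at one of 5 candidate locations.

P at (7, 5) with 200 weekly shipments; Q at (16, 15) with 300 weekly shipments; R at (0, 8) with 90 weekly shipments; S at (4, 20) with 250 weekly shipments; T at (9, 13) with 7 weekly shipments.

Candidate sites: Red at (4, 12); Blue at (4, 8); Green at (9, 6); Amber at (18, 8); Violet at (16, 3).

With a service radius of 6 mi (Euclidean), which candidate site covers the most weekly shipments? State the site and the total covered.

Blue, covering 290

Coverage radius r = 6 mi; a point is covered iff (Δx)²+(Δy)² ≤ 6² = 36.
  Red (4, 12): covers {R, T} → 97
  Blue (4, 8): covers {P, R} → 290
  Green (9, 6): covers {P} → 200
  Amber (18, 8): covers {none} → 0
  Violet (16, 3): covers {none} → 0
Maximum coverage at Blue: 290 weekly shipments.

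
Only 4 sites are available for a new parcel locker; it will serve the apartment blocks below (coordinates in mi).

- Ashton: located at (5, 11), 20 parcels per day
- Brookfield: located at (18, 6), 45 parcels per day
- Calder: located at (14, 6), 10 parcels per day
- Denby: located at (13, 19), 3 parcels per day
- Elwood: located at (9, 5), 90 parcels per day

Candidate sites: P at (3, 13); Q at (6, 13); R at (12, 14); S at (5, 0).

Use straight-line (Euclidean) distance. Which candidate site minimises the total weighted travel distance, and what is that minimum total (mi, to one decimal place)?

R, total 1553.9 mi

Total weighted distance at each candidate:
  P (3, 13): total = 1866.8
  Q (6, 13): total = 1572.8
  R (12, 14): total = 1553.9
  S (5, 0): total = 1610.6
Minimum is at R with total 1553.9 mi.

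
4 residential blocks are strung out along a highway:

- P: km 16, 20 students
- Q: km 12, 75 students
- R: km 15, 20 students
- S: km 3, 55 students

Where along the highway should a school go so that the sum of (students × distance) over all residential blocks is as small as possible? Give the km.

For a sum of weighted absolute distances on a line, the optimum is the weighted median (not the mean). Total weight W = 170; half-weight = 85.
Sort by position and accumulate weight:
  km 3 (S, w=55) → cum 55
  km 12 (Q, w=75) → cum 130  ≥ 85 → median here
  km 15 (R, w=20) → cum 150
  km 16 (P, w=20) → cum 170
Optimal location: km 12.

x = 12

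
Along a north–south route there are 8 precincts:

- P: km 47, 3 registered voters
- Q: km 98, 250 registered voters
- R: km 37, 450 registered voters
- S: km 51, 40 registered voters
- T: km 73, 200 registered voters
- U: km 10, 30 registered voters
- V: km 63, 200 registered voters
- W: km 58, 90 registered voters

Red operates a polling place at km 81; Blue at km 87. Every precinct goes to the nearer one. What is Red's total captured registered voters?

1013

The indifferent point is the midpoint (81+87)/2 = 84; precincts left of it (closer to Red at 81) go to Red, those right go to Blue.
  U at 10 (w=30) → Red
  R at 37 (w=450) → Red
  P at 47 (w=3) → Red
  S at 51 (w=40) → Red
  W at 58 (w=90) → Red
  V at 63 (w=200) → Red
  T at 73 (w=200) → Red
  Q at 98 (w=250) → Blue
Red captures 1013; Blue captures 250.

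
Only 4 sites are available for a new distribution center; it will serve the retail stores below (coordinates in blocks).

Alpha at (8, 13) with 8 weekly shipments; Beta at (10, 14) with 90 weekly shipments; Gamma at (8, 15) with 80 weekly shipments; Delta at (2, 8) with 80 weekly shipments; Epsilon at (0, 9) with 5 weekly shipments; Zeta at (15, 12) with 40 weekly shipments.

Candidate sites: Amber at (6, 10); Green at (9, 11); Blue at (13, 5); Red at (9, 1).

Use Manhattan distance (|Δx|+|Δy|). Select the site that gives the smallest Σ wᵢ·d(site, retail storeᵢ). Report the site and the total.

Total weighted distance at each candidate:
  Amber (6, 10): total = 2275
  Green (9, 11): total = 1919
  Blue (13, 5): total = 3949
  Red (9, 1): total = 4449
Minimum is at Green with total 1919 blocks.

Green, total 1919 blocks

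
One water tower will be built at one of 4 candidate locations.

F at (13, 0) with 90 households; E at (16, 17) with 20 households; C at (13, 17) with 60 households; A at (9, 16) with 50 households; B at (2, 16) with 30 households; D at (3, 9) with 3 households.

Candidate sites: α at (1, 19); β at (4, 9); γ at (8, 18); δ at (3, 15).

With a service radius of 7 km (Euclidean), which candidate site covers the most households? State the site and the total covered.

Coverage radius r = 7 km; a point is covered iff (Δx)²+(Δy)² ≤ 7² = 49.
  α (1, 19): covers {B} → 30
  β (4, 9): covers {D} → 3
  γ (8, 18): covers {C, A, B} → 140
  δ (3, 15): covers {A, B, D} → 83
Maximum coverage at γ: 140 households.

γ, covering 140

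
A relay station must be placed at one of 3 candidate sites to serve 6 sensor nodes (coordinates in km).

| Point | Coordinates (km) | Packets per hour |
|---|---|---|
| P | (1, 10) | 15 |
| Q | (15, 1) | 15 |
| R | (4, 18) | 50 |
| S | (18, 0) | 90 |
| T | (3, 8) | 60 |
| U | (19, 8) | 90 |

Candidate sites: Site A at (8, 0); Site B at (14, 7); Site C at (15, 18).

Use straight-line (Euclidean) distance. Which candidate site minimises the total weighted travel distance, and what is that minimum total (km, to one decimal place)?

Total weighted distance at each candidate:
  Site A (8, 0): total = 3901.3
  Site B (14, 7): total = 2881.9
  Site C (15, 18): total = 4595.8
Minimum is at Site B with total 2881.9 km.

Site B, total 2881.9 km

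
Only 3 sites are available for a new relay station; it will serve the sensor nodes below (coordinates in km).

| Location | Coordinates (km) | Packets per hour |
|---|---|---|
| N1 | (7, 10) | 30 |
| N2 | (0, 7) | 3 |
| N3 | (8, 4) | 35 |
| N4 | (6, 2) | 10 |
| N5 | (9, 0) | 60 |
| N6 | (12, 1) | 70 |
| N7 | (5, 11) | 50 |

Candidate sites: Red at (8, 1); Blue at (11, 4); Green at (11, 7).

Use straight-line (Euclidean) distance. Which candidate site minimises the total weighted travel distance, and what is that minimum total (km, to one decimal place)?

Red, total 1315.9 km

Total weighted distance at each candidate:
  Red (8, 1): total = 1315.9
  Blue (11, 4): total = 1360.1
  Green (11, 7): total = 1625.4
Minimum is at Red with total 1315.9 km.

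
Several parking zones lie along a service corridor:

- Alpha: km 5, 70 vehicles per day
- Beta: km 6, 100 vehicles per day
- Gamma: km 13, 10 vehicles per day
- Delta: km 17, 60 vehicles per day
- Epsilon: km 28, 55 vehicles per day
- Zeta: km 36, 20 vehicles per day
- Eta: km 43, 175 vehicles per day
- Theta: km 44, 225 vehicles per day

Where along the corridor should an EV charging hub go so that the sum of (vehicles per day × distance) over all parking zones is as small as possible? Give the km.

x = 43

For a sum of weighted absolute distances on a line, the optimum is the weighted median (not the mean). Total weight W = 715; half-weight = 357.5.
Sort by position and accumulate weight:
  km 5 (Alpha, w=70) → cum 70
  km 6 (Beta, w=100) → cum 170
  km 13 (Gamma, w=10) → cum 180
  km 17 (Delta, w=60) → cum 240
  km 28 (Epsilon, w=55) → cum 295
  km 36 (Zeta, w=20) → cum 315
  km 43 (Eta, w=175) → cum 490  ≥ 357.5 → median here
  km 44 (Theta, w=225) → cum 715
Optimal location: km 43.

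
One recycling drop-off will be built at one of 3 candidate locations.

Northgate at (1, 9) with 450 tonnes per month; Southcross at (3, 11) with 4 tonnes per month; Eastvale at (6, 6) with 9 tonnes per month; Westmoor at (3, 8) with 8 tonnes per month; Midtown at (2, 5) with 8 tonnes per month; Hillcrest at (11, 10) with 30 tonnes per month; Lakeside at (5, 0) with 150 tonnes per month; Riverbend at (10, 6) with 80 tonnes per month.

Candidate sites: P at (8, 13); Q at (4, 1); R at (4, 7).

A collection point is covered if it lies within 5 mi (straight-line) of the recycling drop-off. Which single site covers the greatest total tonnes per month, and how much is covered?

Coverage radius r = 5 mi; a point is covered iff (Δx)²+(Δy)² ≤ 5² = 25.
  P (8, 13): covers {Hillcrest} → 30
  Q (4, 1): covers {Midtown, Lakeside} → 158
  R (4, 7): covers {Northgate, Southcross, Eastvale, Westmoor, Midtown} → 479
Maximum coverage at R: 479 tonnes per month.

R, covering 479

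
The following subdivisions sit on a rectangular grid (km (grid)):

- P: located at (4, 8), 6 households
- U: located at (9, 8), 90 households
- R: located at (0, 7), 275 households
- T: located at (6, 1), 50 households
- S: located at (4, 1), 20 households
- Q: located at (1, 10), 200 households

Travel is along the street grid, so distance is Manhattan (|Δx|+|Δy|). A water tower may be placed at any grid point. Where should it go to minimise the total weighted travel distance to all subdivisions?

Manhattan distance separates: Σwᵢ(|x−xᵢ|+|y−yᵢ|) = Σwᵢ|x−xᵢ| + Σwᵢ|y−yᵢ|, so x and y are optimised independently as 1-D weighted medians.
Total weight W = 641; half = 320.5.
x-coordinate, sorted with cumulative weight:
  x=0 (R, w=275) cum 275
  x=1 (Q, w=200) cum 475  ← median
  x=4 (P, w=6) cum 481
  x=4 (S, w=20) cum 501
  x=6 (T, w=50) cum 551
  x=9 (U, w=90) cum 641
⇒ x* = 1
y-coordinate, sorted with cumulative weight:
  y=1 (T, w=50) cum 50
  y=1 (S, w=20) cum 70
  y=7 (R, w=275) cum 345  ← median
  y=8 (P, w=6) cum 351
  y=8 (U, w=90) cum 441
  y=10 (Q, w=200) cum 641
⇒ y* = 7

(1, 7)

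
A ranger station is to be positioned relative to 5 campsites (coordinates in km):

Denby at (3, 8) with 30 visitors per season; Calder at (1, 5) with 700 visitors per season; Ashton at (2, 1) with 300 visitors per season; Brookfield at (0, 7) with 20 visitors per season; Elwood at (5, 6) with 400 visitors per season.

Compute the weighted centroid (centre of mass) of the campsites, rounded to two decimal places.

The minimiser of Σwᵢ‖p−pᵢ‖² is the weighted centroid p* = (Σwᵢpᵢ)/(Σwᵢ).
Σwᵢ = 1450.
Σwᵢxᵢ = 30·3 + 700·1 + 300·2 + 20·0 + 400·5 = 3390.
Σwᵢyᵢ = 30·8 + 700·5 + 300·1 + 20·7 + 400·6 = 6580.
x* = 3390/1450 = 2.34, y* = 6580/1450 = 4.54.

(2.34, 4.54)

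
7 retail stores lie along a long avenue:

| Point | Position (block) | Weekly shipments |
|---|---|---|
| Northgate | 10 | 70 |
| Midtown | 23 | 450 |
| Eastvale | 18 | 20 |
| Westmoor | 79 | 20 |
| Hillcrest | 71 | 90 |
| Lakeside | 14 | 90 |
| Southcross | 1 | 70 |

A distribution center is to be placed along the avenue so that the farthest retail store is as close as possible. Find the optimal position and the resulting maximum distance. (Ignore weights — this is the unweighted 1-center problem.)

location 40, max distance 39

The 1-center on a line is the midpoint of the two extreme points: leftmost at 1, rightmost at 79.
Optimal location = (1 + 79)/2 = 40; maximum distance = (79 − 1)/2 = 39.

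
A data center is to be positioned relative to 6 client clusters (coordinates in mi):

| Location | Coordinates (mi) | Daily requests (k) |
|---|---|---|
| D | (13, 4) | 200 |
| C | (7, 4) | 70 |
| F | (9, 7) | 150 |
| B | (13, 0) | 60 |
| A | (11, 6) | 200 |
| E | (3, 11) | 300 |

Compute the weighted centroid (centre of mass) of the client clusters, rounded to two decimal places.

(8.49, 6.77)

The minimiser of Σwᵢ‖p−pᵢ‖² is the weighted centroid p* = (Σwᵢpᵢ)/(Σwᵢ).
Σwᵢ = 980.
Σwᵢxᵢ = 200·13 + 70·7 + 150·9 + 60·13 + 200·11 + 300·3 = 8320.
Σwᵢyᵢ = 200·4 + 70·4 + 150·7 + 60·0 + 200·6 + 300·11 = 6630.
x* = 8320/980 = 8.49, y* = 6630/980 = 6.77.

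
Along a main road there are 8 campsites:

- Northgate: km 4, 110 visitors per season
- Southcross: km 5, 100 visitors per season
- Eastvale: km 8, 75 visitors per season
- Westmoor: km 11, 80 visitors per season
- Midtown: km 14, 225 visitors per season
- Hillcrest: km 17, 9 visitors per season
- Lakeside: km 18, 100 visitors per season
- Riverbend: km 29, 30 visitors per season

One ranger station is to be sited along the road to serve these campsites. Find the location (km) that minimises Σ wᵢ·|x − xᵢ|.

x = 11

For a sum of weighted absolute distances on a line, the optimum is the weighted median (not the mean). Total weight W = 729; half-weight = 364.5.
Sort by position and accumulate weight:
  km 4 (Northgate, w=110) → cum 110
  km 5 (Southcross, w=100) → cum 210
  km 8 (Eastvale, w=75) → cum 285
  km 11 (Westmoor, w=80) → cum 365  ≥ 364.5 → median here
  km 14 (Midtown, w=225) → cum 590
  km 17 (Hillcrest, w=9) → cum 599
  km 18 (Lakeside, w=100) → cum 699
  km 29 (Riverbend, w=30) → cum 729
Optimal location: km 11.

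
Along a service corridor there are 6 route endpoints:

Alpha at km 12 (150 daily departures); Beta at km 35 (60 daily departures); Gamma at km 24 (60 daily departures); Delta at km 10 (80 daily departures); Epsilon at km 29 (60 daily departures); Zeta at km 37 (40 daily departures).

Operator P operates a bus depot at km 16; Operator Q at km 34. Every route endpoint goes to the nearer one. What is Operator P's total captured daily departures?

The indifferent point is the midpoint (16+34)/2 = 25; route endpoints left of it (closer to Operator P at 16) go to Operator P, those right go to Operator Q.
  Delta at 10 (w=80) → Operator P
  Alpha at 12 (w=150) → Operator P
  Gamma at 24 (w=60) → Operator P
  Epsilon at 29 (w=60) → Operator Q
  Beta at 35 (w=60) → Operator Q
  Zeta at 37 (w=40) → Operator Q
Operator P captures 290; Operator Q captures 160.

290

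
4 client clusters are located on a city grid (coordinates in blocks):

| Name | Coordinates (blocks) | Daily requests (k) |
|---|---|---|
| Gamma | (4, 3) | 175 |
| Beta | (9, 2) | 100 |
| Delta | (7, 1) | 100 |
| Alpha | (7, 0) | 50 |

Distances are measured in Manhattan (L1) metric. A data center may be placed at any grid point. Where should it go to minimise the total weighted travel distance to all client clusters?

(7, 2)

Manhattan distance separates: Σwᵢ(|x−xᵢ|+|y−yᵢ|) = Σwᵢ|x−xᵢ| + Σwᵢ|y−yᵢ|, so x and y are optimised independently as 1-D weighted medians.
Total weight W = 425; half = 212.5.
x-coordinate, sorted with cumulative weight:
  x=4 (Gamma, w=175) cum 175
  x=7 (Delta, w=100) cum 275  ← median
  x=7 (Alpha, w=50) cum 325
  x=9 (Beta, w=100) cum 425
⇒ x* = 7
y-coordinate, sorted with cumulative weight:
  y=0 (Alpha, w=50) cum 50
  y=1 (Delta, w=100) cum 150
  y=2 (Beta, w=100) cum 250  ← median
  y=3 (Gamma, w=175) cum 425
⇒ y* = 2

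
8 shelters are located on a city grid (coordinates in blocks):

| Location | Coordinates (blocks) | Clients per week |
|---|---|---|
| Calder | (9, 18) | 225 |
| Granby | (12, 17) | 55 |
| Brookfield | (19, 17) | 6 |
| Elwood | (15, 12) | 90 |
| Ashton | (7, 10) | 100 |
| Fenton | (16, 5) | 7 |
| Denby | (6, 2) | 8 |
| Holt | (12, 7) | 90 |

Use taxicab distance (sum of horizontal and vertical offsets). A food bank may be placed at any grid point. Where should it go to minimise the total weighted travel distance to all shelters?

Manhattan distance separates: Σwᵢ(|x−xᵢ|+|y−yᵢ|) = Σwᵢ|x−xᵢ| + Σwᵢ|y−yᵢ|, so x and y are optimised independently as 1-D weighted medians.
Total weight W = 581; half = 290.5.
x-coordinate, sorted with cumulative weight:
  x=6 (Denby, w=8) cum 8
  x=7 (Ashton, w=100) cum 108
  x=9 (Calder, w=225) cum 333  ← median
  x=12 (Granby, w=55) cum 388
  x=12 (Holt, w=90) cum 478
  x=15 (Elwood, w=90) cum 568
  x=16 (Fenton, w=7) cum 575
  x=19 (Brookfield, w=6) cum 581
⇒ x* = 9
y-coordinate, sorted with cumulative weight:
  y=2 (Denby, w=8) cum 8
  y=5 (Fenton, w=7) cum 15
  y=7 (Holt, w=90) cum 105
  y=10 (Ashton, w=100) cum 205
  y=12 (Elwood, w=90) cum 295  ← median
  y=17 (Granby, w=55) cum 350
  y=17 (Brookfield, w=6) cum 356
  y=18 (Calder, w=225) cum 581
⇒ y* = 12

(9, 12)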